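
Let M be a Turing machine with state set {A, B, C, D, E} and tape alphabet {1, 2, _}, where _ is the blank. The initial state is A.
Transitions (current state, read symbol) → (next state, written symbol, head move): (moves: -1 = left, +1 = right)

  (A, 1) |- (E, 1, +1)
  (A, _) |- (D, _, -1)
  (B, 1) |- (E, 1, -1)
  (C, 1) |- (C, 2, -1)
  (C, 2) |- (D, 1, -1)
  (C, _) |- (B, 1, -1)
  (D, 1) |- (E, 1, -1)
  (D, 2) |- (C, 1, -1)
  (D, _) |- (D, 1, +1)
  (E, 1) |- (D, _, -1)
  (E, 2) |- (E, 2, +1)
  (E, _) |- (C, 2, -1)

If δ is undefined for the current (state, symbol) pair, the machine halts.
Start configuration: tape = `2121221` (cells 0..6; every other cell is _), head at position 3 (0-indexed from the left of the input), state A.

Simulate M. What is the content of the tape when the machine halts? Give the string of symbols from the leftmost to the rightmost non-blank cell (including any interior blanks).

state=A head=3 tape=_____212[1]221   (A,1)→(E,1,+1)
state=E head=4 tape=_____2121[2]21   (E,2)→(E,2,+1)
state=E head=5 tape=_____21212[2]1   (E,2)→(E,2,+1)
state=E head=6 tape=_____212122[1]   (E,1)→(D,_,-1)
state=D head=5 tape=_____21212[2]_   (D,2)→(C,1,-1)
state=C head=4 tape=_____2121[2]1_   (C,2)→(D,1,-1)
state=D head=3 tape=_____212[1]11_   (D,1)→(E,1,-1)
state=E head=2 tape=_____21[2]111_   (E,2)→(E,2,+1)
state=E head=3 tape=_____212[1]11_   (E,1)→(D,_,-1)
state=D head=2 tape=_____21[2]_11_   (D,2)→(C,1,-1)
state=C head=1 tape=_____2[1]1_11_   (C,1)→(C,2,-1)
state=C head=0 tape=_____[2]21_11_   (C,2)→(D,1,-1)
state=D head=-1 tape=____[_]121_11_   (D,_)→(D,1,+1)
state=D head=0 tape=____1[1]21_11_   (D,1)→(E,1,-1)
state=E head=-1 tape=____[1]121_11_   (E,1)→(D,_,-1)
state=D head=-2 tape=___[_]_121_11_   (D,_)→(D,1,+1)
state=D head=-1 tape=___1[_]121_11_   (D,_)→(D,1,+1)
state=D head=0 tape=___11[1]21_11_   (D,1)→(E,1,-1)
state=E head=-1 tape=___1[1]121_11_   (E,1)→(D,_,-1)
state=D head=-2 tape=___[1]_121_11_   (D,1)→(E,1,-1)
state=E head=-3 tape=__[_]1_121_11_   (E,_)→(C,2,-1)
state=C head=-4 tape=_[_]21_121_11_   (C,_)→(B,1,-1)
state=B head=-5 tape=[_]121_121_11_
The non-blank tape span at halt is 121_121_11.

121_121_11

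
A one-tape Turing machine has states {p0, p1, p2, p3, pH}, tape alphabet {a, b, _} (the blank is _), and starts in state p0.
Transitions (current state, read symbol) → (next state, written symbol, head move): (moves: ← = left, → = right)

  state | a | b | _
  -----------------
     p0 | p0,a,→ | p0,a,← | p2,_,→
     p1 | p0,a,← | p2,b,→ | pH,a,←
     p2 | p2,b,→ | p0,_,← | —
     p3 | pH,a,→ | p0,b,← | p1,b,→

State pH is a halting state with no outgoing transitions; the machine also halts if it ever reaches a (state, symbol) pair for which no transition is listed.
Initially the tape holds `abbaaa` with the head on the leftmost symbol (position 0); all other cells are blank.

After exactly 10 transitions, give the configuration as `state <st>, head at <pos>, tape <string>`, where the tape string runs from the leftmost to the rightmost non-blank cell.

state p0, head at 6, tape aaaaaa

p0 | [a]bbaaa_   read a → write a, move →, go to p0
p0 | a[b]baaa_   read b → write a, move ←, go to p0
p0 | [a]abaaa_   read a → write a, move →, go to p0
p0 | a[a]baaa_   read a → write a, move →, go to p0
p0 | aa[b]aaa_   read b → write a, move ←, go to p0
p0 | a[a]aaaa_   read a → write a, move →, go to p0
p0 | aa[a]aaa_   read a → write a, move →, go to p0
p0 | aaa[a]aa_   read a → write a, move →, go to p0
p0 | aaaa[a]a_   read a → write a, move →, go to p0
p0 | aaaaa[a]_   read a → write a, move →, go to p0
p0 | aaaaaa[_]
After 10 steps: state p0, head at 6, tape aaaaaa.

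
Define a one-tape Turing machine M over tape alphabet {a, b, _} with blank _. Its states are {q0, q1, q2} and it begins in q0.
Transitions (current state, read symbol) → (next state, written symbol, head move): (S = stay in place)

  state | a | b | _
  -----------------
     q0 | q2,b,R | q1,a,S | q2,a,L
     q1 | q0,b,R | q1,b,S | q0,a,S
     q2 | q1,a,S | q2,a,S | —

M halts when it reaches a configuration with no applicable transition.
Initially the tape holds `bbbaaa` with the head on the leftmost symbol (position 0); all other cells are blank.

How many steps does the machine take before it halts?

10

q0 | [b]bbaaa_   read b → write a, move S, go to q1
q1 | [a]bbaaa_   read a → write b, move R, go to q0
q0 | b[b]baaa_   read b → write a, move S, go to q1
q1 | b[a]baaa_   read a → write b, move R, go to q0
q0 | bb[b]aaa_   read b → write a, move S, go to q1
q1 | bb[a]aaa_   read a → write b, move R, go to q0
q0 | bbb[a]aa_   read a → write b, move R, go to q2
q2 | bbbb[a]a_   read a → write a, move S, go to q1
q1 | bbbb[a]a_   read a → write b, move R, go to q0
q0 | bbbbb[a]_   read a → write b, move R, go to q2
q2 | bbbbbb[_]
M halts after 10 transitions.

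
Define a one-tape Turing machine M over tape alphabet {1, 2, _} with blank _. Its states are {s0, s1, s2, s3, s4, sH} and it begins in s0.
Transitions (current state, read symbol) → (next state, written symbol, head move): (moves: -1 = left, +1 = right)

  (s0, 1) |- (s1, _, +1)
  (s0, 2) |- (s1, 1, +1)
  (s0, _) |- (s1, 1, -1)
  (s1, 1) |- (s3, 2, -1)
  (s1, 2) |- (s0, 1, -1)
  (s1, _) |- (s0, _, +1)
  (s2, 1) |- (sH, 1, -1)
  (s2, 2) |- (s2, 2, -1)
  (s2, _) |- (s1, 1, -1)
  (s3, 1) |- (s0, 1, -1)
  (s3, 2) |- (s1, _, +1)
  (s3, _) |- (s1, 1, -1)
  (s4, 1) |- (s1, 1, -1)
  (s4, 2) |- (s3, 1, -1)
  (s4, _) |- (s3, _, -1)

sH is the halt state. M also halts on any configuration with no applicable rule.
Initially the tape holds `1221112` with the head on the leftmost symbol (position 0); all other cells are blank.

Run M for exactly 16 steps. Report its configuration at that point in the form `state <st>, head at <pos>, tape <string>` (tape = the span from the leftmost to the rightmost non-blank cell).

state s0, head at 0, tape 1221112

s0 | _[1]221112   read 1 → write _, move +1, go to s1
s1 | __[2]21112   read 2 → write 1, move -1, go to s0
s0 | _[_]121112   read _ → write 1, move -1, go to s1
s1 | [_]1121112   read _ → write _, move +1, go to s0
s0 | _[1]121112   read 1 → write _, move +1, go to s1
s1 | __[1]21112   read 1 → write 2, move -1, go to s3
s3 | _[_]221112   read _ → write 1, move -1, go to s1
s1 | [_]1221112   read _ → write _, move +1, go to s0
s0 | _[1]221112   read 1 → write _, move +1, go to s1
s1 | __[2]21112   read 2 → write 1, move -1, go to s0
s0 | _[_]121112   read _ → write 1, move -1, go to s1
s1 | [_]1121112   read _ → write _, move +1, go to s0
s0 | _[1]121112   read 1 → write _, move +1, go to s1
s1 | __[1]21112   read 1 → write 2, move -1, go to s3
s3 | _[_]221112   read _ → write 1, move -1, go to s1
s1 | [_]1221112   read _ → write _, move +1, go to s0
s0 | _[1]221112
After 16 steps: state s0, head at 0, tape 1221112.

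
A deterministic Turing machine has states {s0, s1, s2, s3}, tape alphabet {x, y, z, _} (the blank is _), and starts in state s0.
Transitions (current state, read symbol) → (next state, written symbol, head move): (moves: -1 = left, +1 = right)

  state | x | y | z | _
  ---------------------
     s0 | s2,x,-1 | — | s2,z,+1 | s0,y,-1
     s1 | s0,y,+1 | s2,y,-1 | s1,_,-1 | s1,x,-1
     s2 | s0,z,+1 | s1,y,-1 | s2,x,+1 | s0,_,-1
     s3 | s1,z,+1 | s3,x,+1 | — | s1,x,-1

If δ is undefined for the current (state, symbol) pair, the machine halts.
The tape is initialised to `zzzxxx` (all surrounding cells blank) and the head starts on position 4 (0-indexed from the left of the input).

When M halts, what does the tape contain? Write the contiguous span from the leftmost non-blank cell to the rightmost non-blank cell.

s0 | zzzx[x]x_   read x → write x, move -1, go to s2
s2 | zzz[x]xx_   read x → write z, move +1, go to s0
s0 | zzzz[x]x_   read x → write x, move -1, go to s2
s2 | zzz[z]xx_   read z → write x, move +1, go to s2
s2 | zzzx[x]x_   read x → write z, move +1, go to s0
s0 | zzzxz[x]_   read x → write x, move -1, go to s2
s2 | zzzx[z]x_   read z → write x, move +1, go to s2
s2 | zzzxx[x]_   read x → write z, move +1, go to s0
s0 | zzzxxz[_]   read _ → write y, move -1, go to s0
s0 | zzzxx[z]y   read z → write z, move +1, go to s2
s2 | zzzxxz[y]   read y → write y, move -1, go to s1
s1 | zzzxx[z]y   read z → write _, move -1, go to s1
s1 | zzzx[x]_y   read x → write y, move +1, go to s0
s0 | zzzxy[_]y   read _ → write y, move -1, go to s0
s0 | zzzx[y]yy
The non-blank tape span at halt is zzzxyyy.

zzzxyyy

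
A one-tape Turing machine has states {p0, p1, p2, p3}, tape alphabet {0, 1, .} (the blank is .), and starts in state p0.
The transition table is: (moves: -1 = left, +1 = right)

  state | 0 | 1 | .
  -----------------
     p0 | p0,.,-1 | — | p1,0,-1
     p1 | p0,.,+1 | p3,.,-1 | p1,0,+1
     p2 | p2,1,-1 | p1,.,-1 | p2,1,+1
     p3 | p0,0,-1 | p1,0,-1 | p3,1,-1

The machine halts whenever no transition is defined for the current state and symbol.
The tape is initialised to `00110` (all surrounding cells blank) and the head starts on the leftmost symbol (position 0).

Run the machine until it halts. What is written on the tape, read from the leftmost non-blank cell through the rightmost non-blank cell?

state=p0 head=0 tape=...[0]0110   (p0,0)→(p0,.,-1)
state=p0 head=-1 tape=..[.].0110   (p0,.)→(p1,0,-1)
state=p1 head=-2 tape=.[.]0.0110   (p1,.)→(p1,0,+1)
state=p1 head=-1 tape=.0[0].0110   (p1,0)→(p0,.,+1)
state=p0 head=0 tape=.0.[.]0110   (p0,.)→(p1,0,-1)
state=p1 head=-1 tape=.0[.]00110   (p1,.)→(p1,0,+1)
state=p1 head=0 tape=.00[0]0110   (p1,0)→(p0,.,+1)
state=p0 head=1 tape=.00.[0]110   (p0,0)→(p0,.,-1)
state=p0 head=0 tape=.00[.].110   (p0,.)→(p1,0,-1)
state=p1 head=-1 tape=.0[0]0.110   (p1,0)→(p0,.,+1)
state=p0 head=0 tape=.0.[0].110   (p0,0)→(p0,.,-1)
state=p0 head=-1 tape=.0[.]..110   (p0,.)→(p1,0,-1)
state=p1 head=-2 tape=.[0]0..110   (p1,0)→(p0,.,+1)
state=p0 head=-1 tape=..[0]..110   (p0,0)→(p0,.,-1)
state=p0 head=-2 tape=.[.]...110   (p0,.)→(p1,0,-1)
state=p1 head=-3 tape=[.]0...110   (p1,.)→(p1,0,+1)
state=p1 head=-2 tape=0[0]...110   (p1,0)→(p0,.,+1)
state=p0 head=-1 tape=0.[.]..110   (p0,.)→(p1,0,-1)
state=p1 head=-2 tape=0[.]0..110   (p1,.)→(p1,0,+1)
state=p1 head=-1 tape=00[0]..110   (p1,0)→(p0,.,+1)
state=p0 head=0 tape=00.[.].110   (p0,.)→(p1,0,-1)
state=p1 head=-1 tape=00[.]0.110   (p1,.)→(p1,0,+1)
state=p1 head=0 tape=000[0].110   (p1,0)→(p0,.,+1)
state=p0 head=1 tape=000.[.]110   (p0,.)→(p1,0,-1)
state=p1 head=0 tape=000[.]0110   (p1,.)→(p1,0,+1)
state=p1 head=1 tape=0000[0]110   (p1,0)→(p0,.,+1)
state=p0 head=2 tape=0000.[1]10
The non-blank tape span at halt is 0000.110.

0000.110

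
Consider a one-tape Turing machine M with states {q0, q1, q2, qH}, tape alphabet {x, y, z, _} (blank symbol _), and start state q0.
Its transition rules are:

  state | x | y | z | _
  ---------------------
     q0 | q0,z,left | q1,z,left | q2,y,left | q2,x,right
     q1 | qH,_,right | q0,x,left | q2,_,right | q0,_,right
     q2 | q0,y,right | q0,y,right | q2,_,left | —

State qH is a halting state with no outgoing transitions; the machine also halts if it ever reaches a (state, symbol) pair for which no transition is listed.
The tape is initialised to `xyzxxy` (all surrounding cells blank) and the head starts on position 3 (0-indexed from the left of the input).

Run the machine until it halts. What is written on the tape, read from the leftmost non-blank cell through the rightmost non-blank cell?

yzxzzxy

state=q0 head=3 tape=__xyz[x]xy   (q0,x)→(q0,z,left)
state=q0 head=2 tape=__xy[z]zxy   (q0,z)→(q2,y,left)
state=q2 head=1 tape=__x[y]yzxy   (q2,y)→(q0,y,right)
state=q0 head=2 tape=__xy[y]zxy   (q0,y)→(q1,z,left)
state=q1 head=1 tape=__x[y]zzxy   (q1,y)→(q0,x,left)
state=q0 head=0 tape=__[x]xzzxy   (q0,x)→(q0,z,left)
state=q0 head=-1 tape=_[_]zxzzxy   (q0,_)→(q2,x,right)
state=q2 head=0 tape=_x[z]xzzxy   (q2,z)→(q2,_,left)
state=q2 head=-1 tape=_[x]_xzzxy   (q2,x)→(q0,y,right)
state=q0 head=0 tape=_y[_]xzzxy   (q0,_)→(q2,x,right)
state=q2 head=1 tape=_yx[x]zzxy   (q2,x)→(q0,y,right)
state=q0 head=2 tape=_yxy[z]zxy   (q0,z)→(q2,y,left)
state=q2 head=1 tape=_yx[y]yzxy   (q2,y)→(q0,y,right)
state=q0 head=2 tape=_yxy[y]zxy   (q0,y)→(q1,z,left)
state=q1 head=1 tape=_yx[y]zzxy   (q1,y)→(q0,x,left)
state=q0 head=0 tape=_y[x]xzzxy   (q0,x)→(q0,z,left)
state=q0 head=-1 tape=_[y]zxzzxy   (q0,y)→(q1,z,left)
state=q1 head=-2 tape=[_]zzxzzxy   (q1,_)→(q0,_,right)
state=q0 head=-1 tape=_[z]zxzzxy   (q0,z)→(q2,y,left)
state=q2 head=-2 tape=[_]yzxzzxy
The non-blank tape span at halt is yzxzzxy.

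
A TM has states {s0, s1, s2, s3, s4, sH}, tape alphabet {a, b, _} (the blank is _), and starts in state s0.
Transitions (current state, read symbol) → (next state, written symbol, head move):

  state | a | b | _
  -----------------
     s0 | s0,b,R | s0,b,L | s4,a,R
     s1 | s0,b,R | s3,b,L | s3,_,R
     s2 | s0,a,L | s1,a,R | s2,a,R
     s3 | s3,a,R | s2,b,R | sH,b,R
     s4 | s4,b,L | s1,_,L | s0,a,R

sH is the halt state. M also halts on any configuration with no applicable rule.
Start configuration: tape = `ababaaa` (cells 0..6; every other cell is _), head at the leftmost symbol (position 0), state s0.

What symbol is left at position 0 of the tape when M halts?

state=s0 head=0 tape=__[a]babaaa   (s0,a)→(s0,b,R)
state=s0 head=1 tape=__b[b]abaaa   (s0,b)→(s0,b,L)
state=s0 head=0 tape=__[b]babaaa   (s0,b)→(s0,b,L)
state=s0 head=-1 tape=_[_]bbabaaa   (s0,_)→(s4,a,R)
state=s4 head=0 tape=_a[b]babaaa   (s4,b)→(s1,_,L)
state=s1 head=-1 tape=_[a]_babaaa   (s1,a)→(s0,b,R)
state=s0 head=0 tape=_b[_]babaaa   (s0,_)→(s4,a,R)
state=s4 head=1 tape=_ba[b]abaaa   (s4,b)→(s1,_,L)
state=s1 head=0 tape=_b[a]_abaaa   (s1,a)→(s0,b,R)
state=s0 head=1 tape=_bb[_]abaaa   (s0,_)→(s4,a,R)
state=s4 head=2 tape=_bba[a]baaa   (s4,a)→(s4,b,L)
state=s4 head=1 tape=_bb[a]bbaaa   (s4,a)→(s4,b,L)
state=s4 head=0 tape=_b[b]bbbaaa   (s4,b)→(s1,_,L)
state=s1 head=-1 tape=_[b]_bbbaaa   (s1,b)→(s3,b,L)
state=s3 head=-2 tape=[_]b_bbbaaa   (s3,_)→(sH,b,R)
state=sH head=-1 tape=b[b]_bbbaaa
Cell 0 holds _ when M halts.

_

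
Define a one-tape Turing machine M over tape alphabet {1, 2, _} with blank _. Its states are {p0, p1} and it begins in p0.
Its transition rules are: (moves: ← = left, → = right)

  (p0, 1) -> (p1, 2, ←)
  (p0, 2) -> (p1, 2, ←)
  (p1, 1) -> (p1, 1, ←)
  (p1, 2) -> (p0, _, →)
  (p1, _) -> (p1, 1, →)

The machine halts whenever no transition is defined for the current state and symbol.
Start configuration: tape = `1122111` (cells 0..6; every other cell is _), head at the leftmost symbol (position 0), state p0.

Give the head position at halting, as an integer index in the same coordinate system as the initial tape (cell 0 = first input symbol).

p0 | _[1]122111_   read 1 → write 2, move ←, go to p1
p1 | [_]2122111_   read _ → write 1, move →, go to p1
p1 | 1[2]122111_   read 2 → write _, move →, go to p0
p0 | 1_[1]22111_   read 1 → write 2, move ←, go to p1
p1 | 1[_]222111_   read _ → write 1, move →, go to p1
p1 | 11[2]22111_   read 2 → write _, move →, go to p0
p0 | 11_[2]2111_   read 2 → write 2, move ←, go to p1
p1 | 11[_]22111_   read _ → write 1, move →, go to p1
p1 | 111[2]2111_   read 2 → write _, move →, go to p0
p0 | 111_[2]111_   read 2 → write 2, move ←, go to p1
p1 | 111[_]2111_   read _ → write 1, move →, go to p1
p1 | 1111[2]111_   read 2 → write _, move →, go to p0
p0 | 1111_[1]11_   read 1 → write 2, move ←, go to p1
p1 | 1111[_]211_   read _ → write 1, move →, go to p1
p1 | 11111[2]11_   read 2 → write _, move →, go to p0
p0 | 11111_[1]1_   read 1 → write 2, move ←, go to p1
p1 | 11111[_]21_   read _ → write 1, move →, go to p1
p1 | 111111[2]1_   read 2 → write _, move →, go to p0
p0 | 111111_[1]_   read 1 → write 2, move ←, go to p1
p1 | 111111[_]2_   read _ → write 1, move →, go to p1
p1 | 1111111[2]_   read 2 → write _, move →, go to p0
p0 | 1111111_[_]
At halt the head is at cell 7.

7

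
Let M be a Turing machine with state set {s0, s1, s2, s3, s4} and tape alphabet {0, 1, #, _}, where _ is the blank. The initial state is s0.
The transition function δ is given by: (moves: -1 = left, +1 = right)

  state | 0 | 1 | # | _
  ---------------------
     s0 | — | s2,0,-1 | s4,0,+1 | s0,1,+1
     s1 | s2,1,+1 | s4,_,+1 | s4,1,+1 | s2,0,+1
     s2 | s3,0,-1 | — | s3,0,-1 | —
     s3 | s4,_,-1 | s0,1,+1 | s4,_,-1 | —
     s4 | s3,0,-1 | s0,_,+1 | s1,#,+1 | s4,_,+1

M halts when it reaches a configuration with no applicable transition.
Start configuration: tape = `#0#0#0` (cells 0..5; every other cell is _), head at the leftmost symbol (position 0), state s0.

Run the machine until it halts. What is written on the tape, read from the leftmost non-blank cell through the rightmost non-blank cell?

s0 | _[#]0#0#0   read # → write 0, move +1, go to s4
s4 | _0[0]#0#0   read 0 → write 0, move -1, go to s3
s3 | _[0]0#0#0   read 0 → write _, move -1, go to s4
s4 | [_]_0#0#0   read _ → write _, move +1, go to s4
s4 | _[_]0#0#0   read _ → write _, move +1, go to s4
s4 | __[0]#0#0   read 0 → write 0, move -1, go to s3
s3 | _[_]0#0#0
The non-blank tape span at halt is 0#0#0.

0#0#0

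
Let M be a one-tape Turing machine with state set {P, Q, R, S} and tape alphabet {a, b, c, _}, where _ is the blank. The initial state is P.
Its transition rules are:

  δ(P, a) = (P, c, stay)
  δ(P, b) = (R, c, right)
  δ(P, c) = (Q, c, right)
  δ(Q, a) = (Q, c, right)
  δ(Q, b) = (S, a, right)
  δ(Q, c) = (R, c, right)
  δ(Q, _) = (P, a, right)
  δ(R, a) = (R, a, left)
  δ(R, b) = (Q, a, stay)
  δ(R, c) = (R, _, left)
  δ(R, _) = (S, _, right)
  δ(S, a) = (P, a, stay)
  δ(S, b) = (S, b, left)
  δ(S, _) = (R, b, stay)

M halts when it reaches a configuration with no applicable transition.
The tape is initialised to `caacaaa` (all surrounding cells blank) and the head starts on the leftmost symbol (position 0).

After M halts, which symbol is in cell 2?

P | _[c]aacaaa   read c → write c, move right, go to Q
Q | _c[a]acaaa   read a → write c, move right, go to Q
Q | _cc[a]caaa   read a → write c, move right, go to Q
Q | _ccc[c]aaa   read c → write c, move right, go to R
R | _cccc[a]aa   read a → write a, move left, go to R
R | _ccc[c]aaa   read c → write _, move left, go to R
R | _cc[c]_aaa   read c → write _, move left, go to R
R | _c[c]__aaa   read c → write _, move left, go to R
R | _[c]___aaa   read c → write _, move left, go to R
R | [_]____aaa   read _ → write _, move right, go to S
S | _[_]___aaa   read _ → write b, move stay, go to R
R | _[b]___aaa   read b → write a, move stay, go to Q
Q | _[a]___aaa   read a → write c, move right, go to Q
Q | _c[_]__aaa   read _ → write a, move right, go to P
P | _ca[_]_aaa
Cell 2 holds _ when M halts.

_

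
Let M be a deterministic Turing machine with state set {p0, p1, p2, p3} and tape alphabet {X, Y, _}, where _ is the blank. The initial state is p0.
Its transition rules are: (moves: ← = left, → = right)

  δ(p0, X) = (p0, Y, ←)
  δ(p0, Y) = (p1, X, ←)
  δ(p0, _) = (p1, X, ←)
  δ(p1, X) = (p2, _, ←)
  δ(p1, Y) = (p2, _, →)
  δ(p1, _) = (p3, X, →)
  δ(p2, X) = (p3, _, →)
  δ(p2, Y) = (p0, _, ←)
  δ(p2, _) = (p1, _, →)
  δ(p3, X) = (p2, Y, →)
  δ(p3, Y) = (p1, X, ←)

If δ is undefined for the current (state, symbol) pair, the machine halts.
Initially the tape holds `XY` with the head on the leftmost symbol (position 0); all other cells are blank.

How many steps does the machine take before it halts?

14

p0 | ___[X]Y___   read X → write Y, move ←, go to p0
p0 | __[_]YY___   read _ → write X, move ←, go to p1
p1 | _[_]XYY___   read _ → write X, move →, go to p3
p3 | _X[X]YY___   read X → write Y, move →, go to p2
p2 | _XY[Y]Y___   read Y → write _, move ←, go to p0
p0 | _X[Y]_Y___   read Y → write X, move ←, go to p1
p1 | _[X]X_Y___   read X → write _, move ←, go to p2
p2 | [_]_X_Y___   read _ → write _, move →, go to p1
p1 | _[_]X_Y___   read _ → write X, move →, go to p3
p3 | _X[X]_Y___   read X → write Y, move →, go to p2
p2 | _XY[_]Y___   read _ → write _, move →, go to p1
p1 | _XY_[Y]___   read Y → write _, move →, go to p2
p2 | _XY__[_]__   read _ → write _, move →, go to p1
p1 | _XY___[_]_   read _ → write X, move →, go to p3
p3 | _XY___X[_]
M halts after 14 transitions.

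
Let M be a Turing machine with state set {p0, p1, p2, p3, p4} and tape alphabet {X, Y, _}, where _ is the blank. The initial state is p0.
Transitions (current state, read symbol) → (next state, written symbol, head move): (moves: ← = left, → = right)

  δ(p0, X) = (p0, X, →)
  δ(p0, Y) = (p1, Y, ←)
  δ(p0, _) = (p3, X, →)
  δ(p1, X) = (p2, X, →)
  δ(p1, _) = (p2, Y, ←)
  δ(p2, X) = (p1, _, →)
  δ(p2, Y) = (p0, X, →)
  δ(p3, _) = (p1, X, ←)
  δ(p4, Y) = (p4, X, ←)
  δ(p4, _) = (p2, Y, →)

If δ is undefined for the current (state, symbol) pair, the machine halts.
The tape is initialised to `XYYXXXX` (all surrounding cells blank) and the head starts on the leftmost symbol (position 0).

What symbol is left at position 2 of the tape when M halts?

state=p0 head=0 tape=[X]YYXXXX___   (p0,X)→(p0,X,→)
state=p0 head=1 tape=X[Y]YXXXX___   (p0,Y)→(p1,Y,←)
state=p1 head=0 tape=[X]YYXXXX___   (p1,X)→(p2,X,→)
state=p2 head=1 tape=X[Y]YXXXX___   (p2,Y)→(p0,X,→)
state=p0 head=2 tape=XX[Y]XXXX___   (p0,Y)→(p1,Y,←)
state=p1 head=1 tape=X[X]YXXXX___   (p1,X)→(p2,X,→)
state=p2 head=2 tape=XX[Y]XXXX___   (p2,Y)→(p0,X,→)
state=p0 head=3 tape=XXX[X]XXX___   (p0,X)→(p0,X,→)
state=p0 head=4 tape=XXXX[X]XX___   (p0,X)→(p0,X,→)
state=p0 head=5 tape=XXXXX[X]X___   (p0,X)→(p0,X,→)
state=p0 head=6 tape=XXXXXX[X]___   (p0,X)→(p0,X,→)
state=p0 head=7 tape=XXXXXXX[_]__   (p0,_)→(p3,X,→)
state=p3 head=8 tape=XXXXXXXX[_]_   (p3,_)→(p1,X,←)
state=p1 head=7 tape=XXXXXXX[X]X_   (p1,X)→(p2,X,→)
state=p2 head=8 tape=XXXXXXXX[X]_   (p2,X)→(p1,_,→)
state=p1 head=9 tape=XXXXXXXX_[_]   (p1,_)→(p2,Y,←)
state=p2 head=8 tape=XXXXXXXX[_]Y
Cell 2 holds X when M halts.

X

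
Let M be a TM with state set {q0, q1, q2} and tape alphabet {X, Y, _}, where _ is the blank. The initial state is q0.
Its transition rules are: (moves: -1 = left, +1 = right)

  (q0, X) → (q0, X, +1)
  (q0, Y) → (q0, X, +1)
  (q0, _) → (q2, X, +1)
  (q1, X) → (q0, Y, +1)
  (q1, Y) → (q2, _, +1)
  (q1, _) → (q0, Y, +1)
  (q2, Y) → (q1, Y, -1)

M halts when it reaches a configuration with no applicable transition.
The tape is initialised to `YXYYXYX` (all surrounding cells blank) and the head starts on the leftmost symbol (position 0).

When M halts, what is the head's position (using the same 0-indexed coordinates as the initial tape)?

state=q0 head=0 tape=[Y]XYYXYX__   (q0,Y)→(q0,X,+1)
state=q0 head=1 tape=X[X]YYXYX__   (q0,X)→(q0,X,+1)
state=q0 head=2 tape=XX[Y]YXYX__   (q0,Y)→(q0,X,+1)
state=q0 head=3 tape=XXX[Y]XYX__   (q0,Y)→(q0,X,+1)
state=q0 head=4 tape=XXXX[X]YX__   (q0,X)→(q0,X,+1)
state=q0 head=5 tape=XXXXX[Y]X__   (q0,Y)→(q0,X,+1)
state=q0 head=6 tape=XXXXXX[X]__   (q0,X)→(q0,X,+1)
state=q0 head=7 tape=XXXXXXX[_]_   (q0,_)→(q2,X,+1)
state=q2 head=8 tape=XXXXXXXX[_]
At halt the head is at cell 8.

8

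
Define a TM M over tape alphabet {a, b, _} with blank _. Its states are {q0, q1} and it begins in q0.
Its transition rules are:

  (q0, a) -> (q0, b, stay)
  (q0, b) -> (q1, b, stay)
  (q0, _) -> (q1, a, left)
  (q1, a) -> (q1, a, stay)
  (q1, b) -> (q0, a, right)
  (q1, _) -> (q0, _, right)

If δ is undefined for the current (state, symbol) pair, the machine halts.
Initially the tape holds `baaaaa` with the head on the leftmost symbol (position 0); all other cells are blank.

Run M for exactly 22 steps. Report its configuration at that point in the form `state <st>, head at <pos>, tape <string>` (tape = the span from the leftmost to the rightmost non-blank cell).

state q1, head at 5, tape aaaaaaa

state=q0 head=0 tape=[b]aaaaa_   (q0,b)→(q1,b,stay)
state=q1 head=0 tape=[b]aaaaa_   (q1,b)→(q0,a,right)
state=q0 head=1 tape=a[a]aaaa_   (q0,a)→(q0,b,stay)
state=q0 head=1 tape=a[b]aaaa_   (q0,b)→(q1,b,stay)
state=q1 head=1 tape=a[b]aaaa_   (q1,b)→(q0,a,right)
state=q0 head=2 tape=aa[a]aaa_   (q0,a)→(q0,b,stay)
state=q0 head=2 tape=aa[b]aaa_   (q0,b)→(q1,b,stay)
state=q1 head=2 tape=aa[b]aaa_   (q1,b)→(q0,a,right)
state=q0 head=3 tape=aaa[a]aa_   (q0,a)→(q0,b,stay)
state=q0 head=3 tape=aaa[b]aa_   (q0,b)→(q1,b,stay)
state=q1 head=3 tape=aaa[b]aa_   (q1,b)→(q0,a,right)
state=q0 head=4 tape=aaaa[a]a_   (q0,a)→(q0,b,stay)
state=q0 head=4 tape=aaaa[b]a_   (q0,b)→(q1,b,stay)
state=q1 head=4 tape=aaaa[b]a_   (q1,b)→(q0,a,right)
state=q0 head=5 tape=aaaaa[a]_   (q0,a)→(q0,b,stay)
state=q0 head=5 tape=aaaaa[b]_   (q0,b)→(q1,b,stay)
state=q1 head=5 tape=aaaaa[b]_   (q1,b)→(q0,a,right)
state=q0 head=6 tape=aaaaaa[_]   (q0,_)→(q1,a,left)
state=q1 head=5 tape=aaaaa[a]a   (q1,a)→(q1,a,stay)
state=q1 head=5 tape=aaaaa[a]a   (q1,a)→(q1,a,stay)
state=q1 head=5 tape=aaaaa[a]a   (q1,a)→(q1,a,stay)
state=q1 head=5 tape=aaaaa[a]a   (q1,a)→(q1,a,stay)
state=q1 head=5 tape=aaaaa[a]a
After 22 steps: state q1, head at 5, tape aaaaaaa.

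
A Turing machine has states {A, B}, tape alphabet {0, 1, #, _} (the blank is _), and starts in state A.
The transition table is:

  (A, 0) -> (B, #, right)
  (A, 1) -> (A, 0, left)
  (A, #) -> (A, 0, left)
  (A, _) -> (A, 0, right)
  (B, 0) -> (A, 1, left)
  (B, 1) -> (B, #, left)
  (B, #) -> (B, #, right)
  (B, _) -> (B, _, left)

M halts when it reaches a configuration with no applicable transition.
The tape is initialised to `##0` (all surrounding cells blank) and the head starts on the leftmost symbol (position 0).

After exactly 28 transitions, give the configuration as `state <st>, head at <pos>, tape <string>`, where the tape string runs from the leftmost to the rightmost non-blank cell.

A | ___[#]#0   read # → write 0, move left, go to A
A | __[_]0#0   read _ → write 0, move right, go to A
A | __0[0]#0   read 0 → write #, move right, go to B
B | __0#[#]0   read # → write #, move right, go to B
B | __0##[0]   read 0 → write 1, move left, go to A
A | __0#[#]1   read # → write 0, move left, go to A
A | __0[#]01   read # → write 0, move left, go to A
A | __[0]001   read 0 → write #, move right, go to B
B | __#[0]01   read 0 → write 1, move left, go to A
A | __[#]101   read # → write 0, move left, go to A
A | _[_]0101   read _ → write 0, move right, go to A
A | _0[0]101   read 0 → write #, move right, go to B
B | _0#[1]01   read 1 → write #, move left, go to B
B | _0[#]#01   read # → write #, move right, go to B
B | _0#[#]01   read # → write #, move right, go to B
B | _0##[0]1   read 0 → write 1, move left, go to A
A | _0#[#]11   read # → write 0, move left, go to A
A | _0[#]011   read # → write 0, move left, go to A
A | _[0]0011   read 0 → write #, move right, go to B
B | _#[0]011   read 0 → write 1, move left, go to A
A | _[#]1011   read # → write 0, move left, go to A
A | [_]01011   read _ → write 0, move right, go to A
A | 0[0]1011   read 0 → write #, move right, go to B
B | 0#[1]011   read 1 → write #, move left, go to B
B | 0[#]#011   read # → write #, move right, go to B
B | 0#[#]011   read # → write #, move right, go to B
B | 0##[0]11   read 0 → write 1, move left, go to A
A | 0#[#]111   read # → write 0, move left, go to A
A | 0[#]0111
After 28 steps: state A, head at -2, tape 0#0111.

state A, head at -2, tape 0#0111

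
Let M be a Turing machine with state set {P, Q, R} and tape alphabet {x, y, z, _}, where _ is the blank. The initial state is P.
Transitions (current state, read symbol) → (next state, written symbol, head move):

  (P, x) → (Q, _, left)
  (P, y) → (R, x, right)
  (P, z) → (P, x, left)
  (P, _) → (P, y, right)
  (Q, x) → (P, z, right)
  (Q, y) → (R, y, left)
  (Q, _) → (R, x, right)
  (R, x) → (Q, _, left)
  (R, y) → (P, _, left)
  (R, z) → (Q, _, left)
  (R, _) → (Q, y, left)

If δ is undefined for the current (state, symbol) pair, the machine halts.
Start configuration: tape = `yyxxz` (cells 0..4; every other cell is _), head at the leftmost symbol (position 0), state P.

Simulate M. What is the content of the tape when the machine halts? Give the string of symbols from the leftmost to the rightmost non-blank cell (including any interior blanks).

P | _[y]yxxz   read y → write x, move right, go to R
R | _x[y]xxz   read y → write _, move left, go to P
P | _[x]_xxz   read x → write _, move left, go to Q
Q | [_]__xxz   read _ → write x, move right, go to R
R | x[_]_xxz   read _ → write y, move left, go to Q
Q | [x]y_xxz   read x → write z, move right, go to P
P | z[y]_xxz   read y → write x, move right, go to R
R | zx[_]xxz   read _ → write y, move left, go to Q
Q | z[x]yxxz   read x → write z, move right, go to P
P | zz[y]xxz   read y → write x, move right, go to R
R | zzx[x]xz   read x → write _, move left, go to Q
Q | zz[x]_xz   read x → write z, move right, go to P
P | zzz[_]xz   read _ → write y, move right, go to P
P | zzzy[x]z   read x → write _, move left, go to Q
Q | zzz[y]_z   read y → write y, move left, go to R
R | zz[z]y_z   read z → write _, move left, go to Q
Q | z[z]_y_z
The non-blank tape span at halt is zz_y_z.

zz_y_z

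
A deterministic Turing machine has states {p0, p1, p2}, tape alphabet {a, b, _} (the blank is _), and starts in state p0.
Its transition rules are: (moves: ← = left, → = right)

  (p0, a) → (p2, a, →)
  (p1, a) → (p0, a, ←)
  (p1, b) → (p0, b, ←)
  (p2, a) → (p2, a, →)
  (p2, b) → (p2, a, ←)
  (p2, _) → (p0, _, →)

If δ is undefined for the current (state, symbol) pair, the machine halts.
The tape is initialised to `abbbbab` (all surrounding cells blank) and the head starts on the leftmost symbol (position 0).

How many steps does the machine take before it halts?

18

p0 | [a]bbbbab__   read a → write a, move →, go to p2
p2 | a[b]bbbab__   read b → write a, move ←, go to p2
p2 | [a]abbbab__   read a → write a, move →, go to p2
p2 | a[a]bbbab__   read a → write a, move →, go to p2
p2 | aa[b]bbab__   read b → write a, move ←, go to p2
p2 | a[a]abbab__   read a → write a, move →, go to p2
p2 | aa[a]bbab__   read a → write a, move →, go to p2
p2 | aaa[b]bab__   read b → write a, move ←, go to p2
p2 | aa[a]abab__   read a → write a, move →, go to p2
p2 | aaa[a]bab__   read a → write a, move →, go to p2
p2 | aaaa[b]ab__   read b → write a, move ←, go to p2
p2 | aaa[a]aab__   read a → write a, move →, go to p2
p2 | aaaa[a]ab__   read a → write a, move →, go to p2
p2 | aaaaa[a]b__   read a → write a, move →, go to p2
p2 | aaaaaa[b]__   read b → write a, move ←, go to p2
p2 | aaaaa[a]a__   read a → write a, move →, go to p2
p2 | aaaaaa[a]__   read a → write a, move →, go to p2
p2 | aaaaaaa[_]_   read _ → write _, move →, go to p0
p0 | aaaaaaa_[_]
M halts after 18 transitions.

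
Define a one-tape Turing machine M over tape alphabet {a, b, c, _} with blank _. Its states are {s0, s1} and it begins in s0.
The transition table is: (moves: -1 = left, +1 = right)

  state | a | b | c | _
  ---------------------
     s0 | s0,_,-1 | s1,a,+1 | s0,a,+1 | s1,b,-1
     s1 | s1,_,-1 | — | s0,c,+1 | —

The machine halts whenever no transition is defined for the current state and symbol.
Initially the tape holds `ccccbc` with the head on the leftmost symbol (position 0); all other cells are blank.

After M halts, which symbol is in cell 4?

s0 | [c]cccbc__   read c → write a, move +1, go to s0
s0 | a[c]ccbc__   read c → write a, move +1, go to s0
s0 | aa[c]cbc__   read c → write a, move +1, go to s0
s0 | aaa[c]bc__   read c → write a, move +1, go to s0
s0 | aaaa[b]c__   read b → write a, move +1, go to s1
s1 | aaaaa[c]__   read c → write c, move +1, go to s0
s0 | aaaaac[_]_   read _ → write b, move -1, go to s1
s1 | aaaaa[c]b_   read c → write c, move +1, go to s0
s0 | aaaaac[b]_   read b → write a, move +1, go to s1
s1 | aaaaaca[_]
Cell 4 holds a when M halts.

a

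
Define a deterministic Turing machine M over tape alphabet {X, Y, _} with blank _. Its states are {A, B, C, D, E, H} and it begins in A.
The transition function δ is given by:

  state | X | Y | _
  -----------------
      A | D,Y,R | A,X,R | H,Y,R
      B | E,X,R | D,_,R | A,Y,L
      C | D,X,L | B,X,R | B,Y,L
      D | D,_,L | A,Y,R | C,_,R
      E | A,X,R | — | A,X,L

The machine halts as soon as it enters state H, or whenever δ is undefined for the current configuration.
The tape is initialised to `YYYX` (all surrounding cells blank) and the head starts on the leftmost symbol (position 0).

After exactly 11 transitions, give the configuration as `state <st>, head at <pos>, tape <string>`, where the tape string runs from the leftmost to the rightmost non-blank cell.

state H, head at 7, tape XXXXXXY

state=A head=0 tape=[Y]YYX____   (A,Y)→(A,X,R)
state=A head=1 tape=X[Y]YX____   (A,Y)→(A,X,R)
state=A head=2 tape=XX[Y]X____   (A,Y)→(A,X,R)
state=A head=3 tape=XXX[X]____   (A,X)→(D,Y,R)
state=D head=4 tape=XXXY[_]___   (D,_)→(C,_,R)
state=C head=5 tape=XXXY_[_]__   (C,_)→(B,Y,L)
state=B head=4 tape=XXXY[_]Y__   (B,_)→(A,Y,L)
state=A head=3 tape=XXX[Y]YY__   (A,Y)→(A,X,R)
state=A head=4 tape=XXXX[Y]Y__   (A,Y)→(A,X,R)
state=A head=5 tape=XXXXX[Y]__   (A,Y)→(A,X,R)
state=A head=6 tape=XXXXXX[_]_   (A,_)→(H,Y,R)
state=H head=7 tape=XXXXXXY[_]
After 11 steps: state H, head at 7, tape XXXXXXY.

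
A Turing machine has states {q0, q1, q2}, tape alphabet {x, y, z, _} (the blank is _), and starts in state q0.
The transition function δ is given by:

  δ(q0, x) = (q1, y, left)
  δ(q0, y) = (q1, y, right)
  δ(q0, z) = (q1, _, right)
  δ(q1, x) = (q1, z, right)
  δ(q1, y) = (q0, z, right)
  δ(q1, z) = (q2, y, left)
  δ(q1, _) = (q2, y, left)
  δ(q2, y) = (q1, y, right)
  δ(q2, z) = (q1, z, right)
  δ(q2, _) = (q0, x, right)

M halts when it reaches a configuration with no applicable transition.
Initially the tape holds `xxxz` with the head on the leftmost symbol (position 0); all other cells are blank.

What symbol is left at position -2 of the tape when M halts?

x

q0 | __[x]xxz_   read x → write y, move left, go to q1
q1 | _[_]yxxz_   read _ → write y, move left, go to q2
q2 | [_]yyxxz_   read _ → write x, move right, go to q0
q0 | x[y]yxxz_   read y → write y, move right, go to q1
q1 | xy[y]xxz_   read y → write z, move right, go to q0
q0 | xyz[x]xz_   read x → write y, move left, go to q1
q1 | xy[z]yxz_   read z → write y, move left, go to q2
q2 | x[y]yyxz_   read y → write y, move right, go to q1
q1 | xy[y]yxz_   read y → write z, move right, go to q0
q0 | xyz[y]xz_   read y → write y, move right, go to q1
q1 | xyzy[x]z_   read x → write z, move right, go to q1
q1 | xyzyz[z]_   read z → write y, move left, go to q2
q2 | xyzy[z]y_   read z → write z, move right, go to q1
q1 | xyzyz[y]_   read y → write z, move right, go to q0
q0 | xyzyzz[_]
Cell -2 holds x when M halts.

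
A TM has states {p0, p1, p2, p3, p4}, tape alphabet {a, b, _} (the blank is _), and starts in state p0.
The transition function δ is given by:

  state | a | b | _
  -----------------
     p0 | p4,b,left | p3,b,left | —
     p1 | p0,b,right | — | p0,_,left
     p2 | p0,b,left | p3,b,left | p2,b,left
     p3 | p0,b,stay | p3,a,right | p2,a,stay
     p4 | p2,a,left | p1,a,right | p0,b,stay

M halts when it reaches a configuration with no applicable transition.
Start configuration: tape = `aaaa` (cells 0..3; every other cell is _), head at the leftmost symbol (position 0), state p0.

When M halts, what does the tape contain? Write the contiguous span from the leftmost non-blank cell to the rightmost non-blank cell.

state=p0 head=0 tape=___[a]aaa   (p0,a)→(p4,b,left)
state=p4 head=-1 tape=__[_]baaa   (p4,_)→(p0,b,stay)
state=p0 head=-1 tape=__[b]baaa   (p0,b)→(p3,b,left)
state=p3 head=-2 tape=_[_]bbaaa   (p3,_)→(p2,a,stay)
state=p2 head=-2 tape=_[a]bbaaa   (p2,a)→(p0,b,left)
state=p0 head=-3 tape=[_]bbbaaa
The non-blank tape span at halt is bbbaaa.

bbbaaa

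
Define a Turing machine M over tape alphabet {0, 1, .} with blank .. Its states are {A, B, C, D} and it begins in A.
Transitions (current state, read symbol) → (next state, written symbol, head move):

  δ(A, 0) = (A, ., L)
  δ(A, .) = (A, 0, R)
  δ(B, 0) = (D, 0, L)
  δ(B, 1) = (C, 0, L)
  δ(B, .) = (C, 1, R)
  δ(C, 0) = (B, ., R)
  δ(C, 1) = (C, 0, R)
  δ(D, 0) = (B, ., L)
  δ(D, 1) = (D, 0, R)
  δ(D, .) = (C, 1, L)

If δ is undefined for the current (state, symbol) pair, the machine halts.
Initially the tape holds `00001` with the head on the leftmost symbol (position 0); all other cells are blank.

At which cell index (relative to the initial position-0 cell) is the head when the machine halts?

state=A head=0 tape=....[0]0001   (A,0)→(A,.,L)
state=A head=-1 tape=...[.].0001   (A,.)→(A,0,R)
state=A head=0 tape=...0[.]0001   (A,.)→(A,0,R)
state=A head=1 tape=...00[0]001   (A,0)→(A,.,L)
state=A head=0 tape=...0[0].001   (A,0)→(A,.,L)
state=A head=-1 tape=...[0]..001   (A,0)→(A,.,L)
state=A head=-2 tape=..[.]...001   (A,.)→(A,0,R)
state=A head=-1 tape=..0[.]..001   (A,.)→(A,0,R)
state=A head=0 tape=..00[.].001   (A,.)→(A,0,R)
state=A head=1 tape=..000[.]001   (A,.)→(A,0,R)
state=A head=2 tape=..0000[0]01   (A,0)→(A,.,L)
state=A head=1 tape=..000[0].01   (A,0)→(A,.,L)
state=A head=0 tape=..00[0]..01   (A,0)→(A,.,L)
state=A head=-1 tape=..0[0]...01   (A,0)→(A,.,L)
state=A head=-2 tape=..[0]....01   (A,0)→(A,.,L)
state=A head=-3 tape=.[.].....01   (A,.)→(A,0,R)
state=A head=-2 tape=.0[.]....01   (A,.)→(A,0,R)
state=A head=-1 tape=.00[.]...01   (A,.)→(A,0,R)
state=A head=0 tape=.000[.]..01   (A,.)→(A,0,R)
state=A head=1 tape=.0000[.].01   (A,.)→(A,0,R)
state=A head=2 tape=.00000[.]01   (A,.)→(A,0,R)
state=A head=3 tape=.000000[0]1   (A,0)→(A,.,L)
state=A head=2 tape=.00000[0].1   (A,0)→(A,.,L)
state=A head=1 tape=.0000[0]..1   (A,0)→(A,.,L)
state=A head=0 tape=.000[0]...1   (A,0)→(A,.,L)
state=A head=-1 tape=.00[0]....1   (A,0)→(A,.,L)
state=A head=-2 tape=.0[0].....1   (A,0)→(A,.,L)
state=A head=-3 tape=.[0]......1   (A,0)→(A,.,L)
state=A head=-4 tape=[.].......1   (A,.)→(A,0,R)
state=A head=-3 tape=0[.]......1   (A,.)→(A,0,R)
state=A head=-2 tape=00[.].....1   (A,.)→(A,0,R)
state=A head=-1 tape=000[.]....1   (A,.)→(A,0,R)
state=A head=0 tape=0000[.]...1   (A,.)→(A,0,R)
state=A head=1 tape=00000[.]..1   (A,.)→(A,0,R)
state=A head=2 tape=000000[.].1   (A,.)→(A,0,R)
state=A head=3 tape=0000000[.]1   (A,.)→(A,0,R)
state=A head=4 tape=00000000[1]
At halt the head is at cell 4.

4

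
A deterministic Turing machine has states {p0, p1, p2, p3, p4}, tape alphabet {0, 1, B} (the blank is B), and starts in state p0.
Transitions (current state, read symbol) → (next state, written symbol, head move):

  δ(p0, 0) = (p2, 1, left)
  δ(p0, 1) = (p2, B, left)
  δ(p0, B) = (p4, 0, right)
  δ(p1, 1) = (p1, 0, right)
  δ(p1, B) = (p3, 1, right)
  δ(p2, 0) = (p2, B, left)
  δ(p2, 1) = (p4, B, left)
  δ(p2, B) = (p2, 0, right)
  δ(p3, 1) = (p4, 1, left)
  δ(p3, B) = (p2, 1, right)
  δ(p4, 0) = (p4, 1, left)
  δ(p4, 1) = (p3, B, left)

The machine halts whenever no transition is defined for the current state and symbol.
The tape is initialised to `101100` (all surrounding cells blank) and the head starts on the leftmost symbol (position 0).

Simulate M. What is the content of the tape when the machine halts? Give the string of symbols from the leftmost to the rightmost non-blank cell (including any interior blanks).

1111B100

p0 | BBB[1]01100   read 1 → write B, move left, go to p2
p2 | BB[B]B01100   read B → write 0, move right, go to p2
p2 | BB0[B]01100   read B → write 0, move right, go to p2
p2 | BB00[0]1100   read 0 → write B, move left, go to p2
p2 | BB0[0]B1100   read 0 → write B, move left, go to p2
p2 | BB[0]BB1100   read 0 → write B, move left, go to p2
p2 | B[B]BBB1100   read B → write 0, move right, go to p2
p2 | B0[B]BB1100   read B → write 0, move right, go to p2
p2 | B00[B]B1100   read B → write 0, move right, go to p2
p2 | B000[B]1100   read B → write 0, move right, go to p2
p2 | B0000[1]100   read 1 → write B, move left, go to p4
p4 | B000[0]B100   read 0 → write 1, move left, go to p4
p4 | B00[0]1B100   read 0 → write 1, move left, go to p4
p4 | B0[0]11B100   read 0 → write 1, move left, go to p4
p4 | B[0]111B100   read 0 → write 1, move left, go to p4
p4 | [B]1111B100
The non-blank tape span at halt is 1111B100.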